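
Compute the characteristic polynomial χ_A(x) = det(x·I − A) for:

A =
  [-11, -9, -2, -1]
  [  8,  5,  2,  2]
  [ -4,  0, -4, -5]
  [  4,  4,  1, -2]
x^4 + 12*x^3 + 54*x^2 + 108*x + 81

Expanding det(x·I − A) (e.g. by cofactor expansion or by noting that A is similar to its Jordan form J, which has the same characteristic polynomial as A) gives
  χ_A(x) = x^4 + 12*x^3 + 54*x^2 + 108*x + 81
which factors as (x + 3)^4. The eigenvalues (with algebraic multiplicities) are λ = -3 with multiplicity 4.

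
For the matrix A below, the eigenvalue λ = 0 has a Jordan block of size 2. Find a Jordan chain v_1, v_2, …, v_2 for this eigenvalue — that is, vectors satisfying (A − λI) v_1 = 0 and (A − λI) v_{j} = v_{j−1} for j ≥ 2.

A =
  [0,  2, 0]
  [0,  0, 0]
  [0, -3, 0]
A Jordan chain for λ = 0 of length 2:
v_1 = (2, 0, -3)ᵀ
v_2 = (0, 1, 0)ᵀ

Let N = A − (0)·I. We want v_2 with N^2 v_2 = 0 but N^1 v_2 ≠ 0; then v_{j-1} := N · v_j for j = 2, …, 2.

Pick v_2 = (0, 1, 0)ᵀ.
Then v_1 = N · v_2 = (2, 0, -3)ᵀ.

Sanity check: (A − (0)·I) v_1 = (0, 0, 0)ᵀ = 0. ✓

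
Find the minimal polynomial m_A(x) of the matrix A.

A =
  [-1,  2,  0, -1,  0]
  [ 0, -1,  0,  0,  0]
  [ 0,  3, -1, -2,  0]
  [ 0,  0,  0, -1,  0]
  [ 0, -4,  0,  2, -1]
x^2 + 2*x + 1

The characteristic polynomial is χ_A(x) = (x + 1)^5, so the eigenvalues are known. The minimal polynomial is
  m_A(x) = Π_λ (x − λ)^{k_λ}
where k_λ is the size of the *largest* Jordan block for λ (equivalently, the smallest k with (A − λI)^k v = 0 for every generalised eigenvector v of λ).

  λ = -1: largest Jordan block has size 2, contributing (x + 1)^2

So m_A(x) = (x + 1)^2 = x^2 + 2*x + 1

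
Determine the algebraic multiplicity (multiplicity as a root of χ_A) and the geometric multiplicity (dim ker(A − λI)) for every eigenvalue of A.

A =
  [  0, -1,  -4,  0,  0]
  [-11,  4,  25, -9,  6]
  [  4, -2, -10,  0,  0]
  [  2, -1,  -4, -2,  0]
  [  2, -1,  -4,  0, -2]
λ = -2: alg = 5, geom = 3

Step 1 — factor the characteristic polynomial to read off the algebraic multiplicities:
  χ_A(x) = (x + 2)^5

Step 2 — compute geometric multiplicities via the rank-nullity identity g(λ) = n − rank(A − λI):
  rank(A − (-2)·I) = 2, so dim ker(A − (-2)·I) = n − 2 = 3

Summary:
  λ = -2: algebraic multiplicity = 5, geometric multiplicity = 3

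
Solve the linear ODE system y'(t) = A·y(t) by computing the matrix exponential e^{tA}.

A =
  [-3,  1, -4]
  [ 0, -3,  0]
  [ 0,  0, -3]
e^{tA} =
  [exp(-3*t), t*exp(-3*t), -4*t*exp(-3*t)]
  [0, exp(-3*t), 0]
  [0, 0, exp(-3*t)]

Strategy: write A = P · J · P⁻¹ where J is a Jordan canonical form, so e^{tA} = P · e^{tJ} · P⁻¹, and e^{tJ} can be computed block-by-block.

A has Jordan form
J =
  [-3,  1,  0]
  [ 0, -3,  0]
  [ 0,  0, -3]
(up to reordering of blocks).

Per-block formulas:
  For a 1×1 block at λ = -3: exp(t · [-3]) = [e^(-3t)].
  For a 2×2 Jordan block J_2(-3): exp(t · J_2(-3)) = e^(-3t)·(I + t·N), where N is the 2×2 nilpotent shift.

After assembling e^{tJ} and conjugating by P, we get:

e^{tA} =
  [exp(-3*t), t*exp(-3*t), -4*t*exp(-3*t)]
  [0, exp(-3*t), 0]
  [0, 0, exp(-3*t)]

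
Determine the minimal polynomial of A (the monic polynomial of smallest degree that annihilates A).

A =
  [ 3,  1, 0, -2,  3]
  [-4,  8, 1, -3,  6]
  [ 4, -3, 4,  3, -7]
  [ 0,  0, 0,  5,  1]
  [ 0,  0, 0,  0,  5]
x^3 - 15*x^2 + 75*x - 125

The characteristic polynomial is χ_A(x) = (x - 5)^5, so the eigenvalues are known. The minimal polynomial is
  m_A(x) = Π_λ (x − λ)^{k_λ}
where k_λ is the size of the *largest* Jordan block for λ (equivalently, the smallest k with (A − λI)^k v = 0 for every generalised eigenvector v of λ).

  λ = 5: largest Jordan block has size 3, contributing (x − 5)^3

So m_A(x) = (x - 5)^3 = x^3 - 15*x^2 + 75*x - 125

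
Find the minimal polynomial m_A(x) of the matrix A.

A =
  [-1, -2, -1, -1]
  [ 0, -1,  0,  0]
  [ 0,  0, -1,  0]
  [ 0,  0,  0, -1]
x^2 + 2*x + 1

The characteristic polynomial is χ_A(x) = (x + 1)^4, so the eigenvalues are known. The minimal polynomial is
  m_A(x) = Π_λ (x − λ)^{k_λ}
where k_λ is the size of the *largest* Jordan block for λ (equivalently, the smallest k with (A − λI)^k v = 0 for every generalised eigenvector v of λ).

  λ = -1: largest Jordan block has size 2, contributing (x + 1)^2

So m_A(x) = (x + 1)^2 = x^2 + 2*x + 1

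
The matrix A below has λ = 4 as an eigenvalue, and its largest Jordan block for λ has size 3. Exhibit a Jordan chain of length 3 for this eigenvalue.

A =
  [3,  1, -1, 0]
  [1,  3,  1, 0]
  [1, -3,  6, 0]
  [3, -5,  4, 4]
A Jordan chain for λ = 4 of length 3:
v_1 = (1, -1, -2, -4)ᵀ
v_2 = (-1, 1, 1, 3)ᵀ
v_3 = (1, 0, 0, 0)ᵀ

Let N = A − (4)·I. We want v_3 with N^3 v_3 = 0 but N^2 v_3 ≠ 0; then v_{j-1} := N · v_j for j = 3, …, 2.

Pick v_3 = (1, 0, 0, 0)ᵀ.
Then v_2 = N · v_3 = (-1, 1, 1, 3)ᵀ.
Then v_1 = N · v_2 = (1, -1, -2, -4)ᵀ.

Sanity check: (A − (4)·I) v_1 = (0, 0, 0, 0)ᵀ = 0. ✓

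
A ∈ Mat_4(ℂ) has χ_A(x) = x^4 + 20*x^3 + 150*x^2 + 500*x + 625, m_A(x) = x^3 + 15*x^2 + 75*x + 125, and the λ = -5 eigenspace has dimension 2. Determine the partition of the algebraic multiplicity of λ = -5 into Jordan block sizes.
Block sizes for λ = -5: [3, 1]

Step 1 — from the characteristic polynomial, algebraic multiplicity of λ = -5 is 4. From dim ker(A − (-5)·I) = 2, there are exactly 2 Jordan blocks for λ = -5.
Step 2 — from the minimal polynomial, the factor (x + 5)^3 tells us the largest block for λ = -5 has size 3.
Step 3 — with total size 4, 2 blocks, and largest block 3, the block sizes (in nonincreasing order) are [3, 1].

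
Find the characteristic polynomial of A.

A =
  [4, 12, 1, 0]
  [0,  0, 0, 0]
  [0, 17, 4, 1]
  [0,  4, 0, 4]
x^4 - 12*x^3 + 48*x^2 - 64*x

Expanding det(x·I − A) (e.g. by cofactor expansion or by noting that A is similar to its Jordan form J, which has the same characteristic polynomial as A) gives
  χ_A(x) = x^4 - 12*x^3 + 48*x^2 - 64*x
which factors as x*(x - 4)^3. The eigenvalues (with algebraic multiplicities) are λ = 0 with multiplicity 1, λ = 4 with multiplicity 3.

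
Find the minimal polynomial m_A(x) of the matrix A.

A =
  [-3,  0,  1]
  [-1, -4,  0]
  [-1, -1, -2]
x^3 + 9*x^2 + 27*x + 27

The characteristic polynomial is χ_A(x) = (x + 3)^3, so the eigenvalues are known. The minimal polynomial is
  m_A(x) = Π_λ (x − λ)^{k_λ}
where k_λ is the size of the *largest* Jordan block for λ (equivalently, the smallest k with (A − λI)^k v = 0 for every generalised eigenvector v of λ).

  λ = -3: largest Jordan block has size 3, contributing (x + 3)^3

So m_A(x) = (x + 3)^3 = x^3 + 9*x^2 + 27*x + 27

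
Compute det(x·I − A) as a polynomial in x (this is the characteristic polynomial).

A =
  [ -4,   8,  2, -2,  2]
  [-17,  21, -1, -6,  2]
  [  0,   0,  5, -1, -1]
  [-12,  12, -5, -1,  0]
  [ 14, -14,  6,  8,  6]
x^5 - 27*x^4 + 290*x^3 - 1548*x^2 + 4104*x - 4320

Expanding det(x·I − A) (e.g. by cofactor expansion or by noting that A is similar to its Jordan form J, which has the same characteristic polynomial as A) gives
  χ_A(x) = x^5 - 27*x^4 + 290*x^3 - 1548*x^2 + 4104*x - 4320
which factors as (x - 6)^3*(x - 5)*(x - 4). The eigenvalues (with algebraic multiplicities) are λ = 4 with multiplicity 1, λ = 5 with multiplicity 1, λ = 6 with multiplicity 3.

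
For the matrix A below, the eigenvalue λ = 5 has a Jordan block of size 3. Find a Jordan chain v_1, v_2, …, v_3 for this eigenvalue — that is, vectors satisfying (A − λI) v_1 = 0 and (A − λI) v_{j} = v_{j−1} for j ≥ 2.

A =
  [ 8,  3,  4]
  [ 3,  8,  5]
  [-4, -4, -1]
A Jordan chain for λ = 5 of length 3:
v_1 = (2, -2, 0)ᵀ
v_2 = (3, 3, -4)ᵀ
v_3 = (1, 0, 0)ᵀ

Let N = A − (5)·I. We want v_3 with N^3 v_3 = 0 but N^2 v_3 ≠ 0; then v_{j-1} := N · v_j for j = 3, …, 2.

Pick v_3 = (1, 0, 0)ᵀ.
Then v_2 = N · v_3 = (3, 3, -4)ᵀ.
Then v_1 = N · v_2 = (2, -2, 0)ᵀ.

Sanity check: (A − (5)·I) v_1 = (0, 0, 0)ᵀ = 0. ✓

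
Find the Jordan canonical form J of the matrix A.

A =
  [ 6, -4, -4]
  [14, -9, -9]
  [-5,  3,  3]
J_3(0)

The characteristic polynomial is
  det(x·I − A) = x^3

Eigenvalues and multiplicities (the geometric multiplicity of λ is n − rank(A − λI), which equals the number of Jordan blocks for λ):
  λ = 0: algebraic multiplicity = 3, geometric multiplicity = 1

Determining the block sizes for each eigenvalue:
  λ = 0: one block (gm = 1), so the single block has size am = 3 → block sizes [3]

Assembling the blocks gives a Jordan form
J =
  [0, 1, 0]
  [0, 0, 1]
  [0, 0, 0]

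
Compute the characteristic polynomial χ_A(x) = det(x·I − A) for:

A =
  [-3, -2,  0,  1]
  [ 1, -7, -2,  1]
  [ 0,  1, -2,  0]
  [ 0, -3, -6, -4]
x^4 + 16*x^3 + 96*x^2 + 256*x + 256

Expanding det(x·I − A) (e.g. by cofactor expansion or by noting that A is similar to its Jordan form J, which has the same characteristic polynomial as A) gives
  χ_A(x) = x^4 + 16*x^3 + 96*x^2 + 256*x + 256
which factors as (x + 4)^4. The eigenvalues (with algebraic multiplicities) are λ = -4 with multiplicity 4.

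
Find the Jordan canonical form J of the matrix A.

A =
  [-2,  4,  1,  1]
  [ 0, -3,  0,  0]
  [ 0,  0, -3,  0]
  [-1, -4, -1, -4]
J_2(-3) ⊕ J_1(-3) ⊕ J_1(-3)

The characteristic polynomial is
  det(x·I − A) = x^4 + 12*x^3 + 54*x^2 + 108*x + 81 = (x + 3)^4

Eigenvalues and multiplicities (the geometric multiplicity of λ is n − rank(A − λI), which equals the number of Jordan blocks for λ):
  λ = -3: algebraic multiplicity = 4, geometric multiplicity = 3

Determining the block sizes for each eigenvalue:
  λ = -3: 3 blocks summing to 4 forces exactly one block of size 2 and the rest size 1 → block sizes [2, 1, 1]

Assembling the blocks gives a Jordan form
J =
  [-3,  1,  0,  0]
  [ 0, -3,  0,  0]
  [ 0,  0, -3,  0]
  [ 0,  0,  0, -3]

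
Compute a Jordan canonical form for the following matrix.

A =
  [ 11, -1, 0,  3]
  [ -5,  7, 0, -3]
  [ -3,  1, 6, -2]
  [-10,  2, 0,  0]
J_2(6) ⊕ J_2(6)

The characteristic polynomial is
  det(x·I − A) = x^4 - 24*x^3 + 216*x^2 - 864*x + 1296 = (x - 6)^4

Eigenvalues and multiplicities (the geometric multiplicity of λ is n − rank(A − λI), which equals the number of Jordan blocks for λ):
  λ = 6: algebraic multiplicity = 4, geometric multiplicity = 2

Determining the block sizes for each eigenvalue:
  λ = 6: with am = 4 and gm = 2, the partition is not yet determined (e.g. several partitions of 4 into 2 parts exist). Let N = A − (6)·I. Computing rank(N^1) = 2, rank(N^2) = 0; the number of blocks of size ≥ j is rank(N^{j−1}) − rank(N^j), giving [2, 2]. So we have 2 block(s) of size 2 → block sizes [2, 2]

Assembling the blocks gives a Jordan form
J =
  [6, 1, 0, 0]
  [0, 6, 0, 0]
  [0, 0, 6, 1]
  [0, 0, 0, 6]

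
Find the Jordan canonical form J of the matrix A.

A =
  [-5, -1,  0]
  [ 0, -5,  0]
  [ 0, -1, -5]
J_2(-5) ⊕ J_1(-5)

The characteristic polynomial is
  det(x·I − A) = x^3 + 15*x^2 + 75*x + 125 = (x + 5)^3

Eigenvalues and multiplicities (the geometric multiplicity of λ is n − rank(A − λI), which equals the number of Jordan blocks for λ):
  λ = -5: algebraic multiplicity = 3, geometric multiplicity = 2

Determining the block sizes for each eigenvalue:
  λ = -5: 2 blocks summing to 3 forces exactly one block of size 2 and the rest size 1 → block sizes [2, 1]

Assembling the blocks gives a Jordan form
J =
  [-5,  1,  0]
  [ 0, -5,  0]
  [ 0,  0, -5]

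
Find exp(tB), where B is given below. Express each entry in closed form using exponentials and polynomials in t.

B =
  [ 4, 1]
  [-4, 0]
e^{tB} =
  [2*t*exp(2*t) + exp(2*t), t*exp(2*t)]
  [-4*t*exp(2*t), -2*t*exp(2*t) + exp(2*t)]

Strategy: write B = P · J · P⁻¹ where J is a Jordan canonical form, so e^{tB} = P · e^{tJ} · P⁻¹, and e^{tJ} can be computed block-by-block.

B has Jordan form
J =
  [2, 1]
  [0, 2]
(up to reordering of blocks).

Per-block formulas:
  For a 2×2 Jordan block J_2(2): exp(t · J_2(2)) = e^(2t)·(I + t·N), where N is the 2×2 nilpotent shift.

After assembling e^{tJ} and conjugating by P, we get:

e^{tB} =
  [2*t*exp(2*t) + exp(2*t), t*exp(2*t)]
  [-4*t*exp(2*t), -2*t*exp(2*t) + exp(2*t)]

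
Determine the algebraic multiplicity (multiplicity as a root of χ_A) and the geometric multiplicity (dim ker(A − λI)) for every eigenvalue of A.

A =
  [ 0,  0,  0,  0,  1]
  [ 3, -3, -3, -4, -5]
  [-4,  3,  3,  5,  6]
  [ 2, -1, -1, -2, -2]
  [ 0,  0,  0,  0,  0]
λ = -1: alg = 2, geom = 1; λ = 0: alg = 3, geom = 1

Step 1 — factor the characteristic polynomial to read off the algebraic multiplicities:
  χ_A(x) = x^3*(x + 1)^2

Step 2 — compute geometric multiplicities via the rank-nullity identity g(λ) = n − rank(A − λI):
  rank(A − (-1)·I) = 4, so dim ker(A − (-1)·I) = n − 4 = 1
  rank(A − (0)·I) = 4, so dim ker(A − (0)·I) = n − 4 = 1

Summary:
  λ = -1: algebraic multiplicity = 2, geometric multiplicity = 1
  λ = 0: algebraic multiplicity = 3, geometric multiplicity = 1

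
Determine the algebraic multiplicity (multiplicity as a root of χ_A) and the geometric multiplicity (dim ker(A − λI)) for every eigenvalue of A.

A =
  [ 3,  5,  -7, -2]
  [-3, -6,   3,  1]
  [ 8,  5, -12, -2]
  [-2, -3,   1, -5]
λ = -5: alg = 4, geom = 2

Step 1 — factor the characteristic polynomial to read off the algebraic multiplicities:
  χ_A(x) = (x + 5)^4

Step 2 — compute geometric multiplicities via the rank-nullity identity g(λ) = n − rank(A − λI):
  rank(A − (-5)·I) = 2, so dim ker(A − (-5)·I) = n − 2 = 2

Summary:
  λ = -5: algebraic multiplicity = 4, geometric multiplicity = 2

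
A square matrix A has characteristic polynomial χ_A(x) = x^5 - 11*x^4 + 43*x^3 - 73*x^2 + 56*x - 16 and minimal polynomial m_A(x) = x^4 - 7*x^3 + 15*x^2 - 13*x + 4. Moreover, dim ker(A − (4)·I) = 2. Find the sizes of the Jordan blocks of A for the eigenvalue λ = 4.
Block sizes for λ = 4: [1, 1]

Step 1 — from the characteristic polynomial, algebraic multiplicity of λ = 4 is 2. From dim ker(A − (4)·I) = 2, there are exactly 2 Jordan blocks for λ = 4.
Step 2 — from the minimal polynomial, the factor (x − 4) tells us the largest block for λ = 4 has size 1.
Step 3 — with total size 2, 2 blocks, and largest block 1, the block sizes (in nonincreasing order) are [1, 1].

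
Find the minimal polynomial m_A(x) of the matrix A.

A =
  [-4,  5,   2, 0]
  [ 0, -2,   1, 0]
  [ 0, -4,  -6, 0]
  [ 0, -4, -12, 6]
x^4 + 6*x^3 - 24*x^2 - 224*x - 384

The characteristic polynomial is χ_A(x) = (x - 6)*(x + 4)^3, so the eigenvalues are known. The minimal polynomial is
  m_A(x) = Π_λ (x − λ)^{k_λ}
where k_λ is the size of the *largest* Jordan block for λ (equivalently, the smallest k with (A − λI)^k v = 0 for every generalised eigenvector v of λ).

  λ = -4: largest Jordan block has size 3, contributing (x + 4)^3
  λ = 6: largest Jordan block has size 1, contributing (x − 6)

So m_A(x) = (x - 6)*(x + 4)^3 = x^4 + 6*x^3 - 24*x^2 - 224*x - 384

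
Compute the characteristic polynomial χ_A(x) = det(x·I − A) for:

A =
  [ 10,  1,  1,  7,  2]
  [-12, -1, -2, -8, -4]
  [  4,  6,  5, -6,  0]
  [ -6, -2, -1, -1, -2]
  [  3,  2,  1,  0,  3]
x^5 - 16*x^4 + 102*x^3 - 324*x^2 + 513*x - 324

Expanding det(x·I − A) (e.g. by cofactor expansion or by noting that A is similar to its Jordan form J, which has the same characteristic polynomial as A) gives
  χ_A(x) = x^5 - 16*x^4 + 102*x^3 - 324*x^2 + 513*x - 324
which factors as (x - 4)*(x - 3)^4. The eigenvalues (with algebraic multiplicities) are λ = 3 with multiplicity 4, λ = 4 with multiplicity 1.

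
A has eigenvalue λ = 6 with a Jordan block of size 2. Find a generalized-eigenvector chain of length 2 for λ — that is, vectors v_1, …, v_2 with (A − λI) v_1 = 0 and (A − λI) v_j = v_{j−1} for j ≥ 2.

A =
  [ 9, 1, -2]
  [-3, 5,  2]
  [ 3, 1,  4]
A Jordan chain for λ = 6 of length 2:
v_1 = (3, -3, 3)ᵀ
v_2 = (1, 0, 0)ᵀ

Let N = A − (6)·I. We want v_2 with N^2 v_2 = 0 but N^1 v_2 ≠ 0; then v_{j-1} := N · v_j for j = 2, …, 2.

Pick v_2 = (1, 0, 0)ᵀ.
Then v_1 = N · v_2 = (3, -3, 3)ᵀ.

Sanity check: (A − (6)·I) v_1 = (0, 0, 0)ᵀ = 0. ✓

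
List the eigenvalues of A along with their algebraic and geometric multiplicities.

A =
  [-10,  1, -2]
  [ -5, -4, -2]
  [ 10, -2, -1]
λ = -5: alg = 3, geom = 2

Step 1 — factor the characteristic polynomial to read off the algebraic multiplicities:
  χ_A(x) = (x + 5)^3

Step 2 — compute geometric multiplicities via the rank-nullity identity g(λ) = n − rank(A − λI):
  rank(A − (-5)·I) = 1, so dim ker(A − (-5)·I) = n − 1 = 2

Summary:
  λ = -5: algebraic multiplicity = 3, geometric multiplicity = 2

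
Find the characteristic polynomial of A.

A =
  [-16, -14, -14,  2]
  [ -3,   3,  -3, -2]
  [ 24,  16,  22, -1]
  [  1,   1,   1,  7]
x^4 - 16*x^3 + 72*x^2 - 432

Expanding det(x·I − A) (e.g. by cofactor expansion or by noting that A is similar to its Jordan form J, which has the same characteristic polynomial as A) gives
  χ_A(x) = x^4 - 16*x^3 + 72*x^2 - 432
which factors as (x - 6)^3*(x + 2). The eigenvalues (with algebraic multiplicities) are λ = -2 with multiplicity 1, λ = 6 with multiplicity 3.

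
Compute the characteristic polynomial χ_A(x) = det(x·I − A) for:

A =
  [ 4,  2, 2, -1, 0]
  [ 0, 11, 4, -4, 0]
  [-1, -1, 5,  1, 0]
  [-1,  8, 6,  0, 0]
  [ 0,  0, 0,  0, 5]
x^5 - 25*x^4 + 250*x^3 - 1250*x^2 + 3125*x - 3125

Expanding det(x·I − A) (e.g. by cofactor expansion or by noting that A is similar to its Jordan form J, which has the same characteristic polynomial as A) gives
  χ_A(x) = x^5 - 25*x^4 + 250*x^3 - 1250*x^2 + 3125*x - 3125
which factors as (x - 5)^5. The eigenvalues (with algebraic multiplicities) are λ = 5 with multiplicity 5.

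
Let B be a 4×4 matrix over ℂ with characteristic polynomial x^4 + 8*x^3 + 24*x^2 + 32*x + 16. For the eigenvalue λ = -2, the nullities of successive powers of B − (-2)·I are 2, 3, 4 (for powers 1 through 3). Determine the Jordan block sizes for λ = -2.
Block sizes for λ = -2: [3, 1]

From the dimensions of kernels of powers, the number of Jordan blocks of size at least j is d_j − d_{j−1} where d_j = dim ker(N^j) (with d_0 = 0). Computing the differences gives [2, 1, 1].
The number of blocks of size exactly k is (#blocks of size ≥ k) − (#blocks of size ≥ k + 1), so the partition is: 1 block(s) of size 1, 1 block(s) of size 3.
In nonincreasing order the block sizes are [3, 1].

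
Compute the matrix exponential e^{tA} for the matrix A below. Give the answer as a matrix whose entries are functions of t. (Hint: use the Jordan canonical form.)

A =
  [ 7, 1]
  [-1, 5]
e^{tA} =
  [t*exp(6*t) + exp(6*t), t*exp(6*t)]
  [-t*exp(6*t), -t*exp(6*t) + exp(6*t)]

Strategy: write A = P · J · P⁻¹ where J is a Jordan canonical form, so e^{tA} = P · e^{tJ} · P⁻¹, and e^{tJ} can be computed block-by-block.

A has Jordan form
J =
  [6, 1]
  [0, 6]
(up to reordering of blocks).

Per-block formulas:
  For a 2×2 Jordan block J_2(6): exp(t · J_2(6)) = e^(6t)·(I + t·N), where N is the 2×2 nilpotent shift.

After assembling e^{tJ} and conjugating by P, we get:

e^{tA} =
  [t*exp(6*t) + exp(6*t), t*exp(6*t)]
  [-t*exp(6*t), -t*exp(6*t) + exp(6*t)]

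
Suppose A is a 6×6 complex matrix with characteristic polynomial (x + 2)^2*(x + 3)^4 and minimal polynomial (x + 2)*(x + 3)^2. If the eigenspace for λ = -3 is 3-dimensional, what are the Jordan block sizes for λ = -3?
Block sizes for λ = -3: [2, 1, 1]

Step 1 — from the characteristic polynomial, algebraic multiplicity of λ = -3 is 4. From dim ker(A − (-3)·I) = 3, there are exactly 3 Jordan blocks for λ = -3.
Step 2 — from the minimal polynomial, the factor (x + 3)^2 tells us the largest block for λ = -3 has size 2.
Step 3 — with total size 4, 3 blocks, and largest block 2, the block sizes (in nonincreasing order) are [2, 1, 1].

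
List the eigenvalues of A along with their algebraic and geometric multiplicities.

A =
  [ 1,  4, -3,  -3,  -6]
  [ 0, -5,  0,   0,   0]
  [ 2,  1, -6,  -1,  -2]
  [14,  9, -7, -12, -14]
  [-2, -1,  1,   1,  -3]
λ = -5: alg = 5, geom = 3

Step 1 — factor the characteristic polynomial to read off the algebraic multiplicities:
  χ_A(x) = (x + 5)^5

Step 2 — compute geometric multiplicities via the rank-nullity identity g(λ) = n − rank(A − λI):
  rank(A − (-5)·I) = 2, so dim ker(A − (-5)·I) = n − 2 = 3

Summary:
  λ = -5: algebraic multiplicity = 5, geometric multiplicity = 3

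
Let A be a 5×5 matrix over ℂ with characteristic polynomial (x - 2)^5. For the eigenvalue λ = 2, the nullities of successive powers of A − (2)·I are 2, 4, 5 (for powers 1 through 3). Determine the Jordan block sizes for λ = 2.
Block sizes for λ = 2: [3, 2]

From the dimensions of kernels of powers, the number of Jordan blocks of size at least j is d_j − d_{j−1} where d_j = dim ker(N^j) (with d_0 = 0). Computing the differences gives [2, 2, 1].
The number of blocks of size exactly k is (#blocks of size ≥ k) − (#blocks of size ≥ k + 1), so the partition is: 1 block(s) of size 2, 1 block(s) of size 3.
In nonincreasing order the block sizes are [3, 2].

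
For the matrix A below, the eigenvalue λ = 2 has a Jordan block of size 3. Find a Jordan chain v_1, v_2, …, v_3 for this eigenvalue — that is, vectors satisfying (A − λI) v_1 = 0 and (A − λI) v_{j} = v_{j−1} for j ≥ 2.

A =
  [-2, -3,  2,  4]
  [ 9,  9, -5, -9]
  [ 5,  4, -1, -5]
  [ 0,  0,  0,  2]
A Jordan chain for λ = 2 of length 3:
v_1 = (-1, 2, 1, 0)ᵀ
v_2 = (-4, 9, 5, 0)ᵀ
v_3 = (1, 0, 0, 0)ᵀ

Let N = A − (2)·I. We want v_3 with N^3 v_3 = 0 but N^2 v_3 ≠ 0; then v_{j-1} := N · v_j for j = 3, …, 2.

Pick v_3 = (1, 0, 0, 0)ᵀ.
Then v_2 = N · v_3 = (-4, 9, 5, 0)ᵀ.
Then v_1 = N · v_2 = (-1, 2, 1, 0)ᵀ.

Sanity check: (A − (2)·I) v_1 = (0, 0, 0, 0)ᵀ = 0. ✓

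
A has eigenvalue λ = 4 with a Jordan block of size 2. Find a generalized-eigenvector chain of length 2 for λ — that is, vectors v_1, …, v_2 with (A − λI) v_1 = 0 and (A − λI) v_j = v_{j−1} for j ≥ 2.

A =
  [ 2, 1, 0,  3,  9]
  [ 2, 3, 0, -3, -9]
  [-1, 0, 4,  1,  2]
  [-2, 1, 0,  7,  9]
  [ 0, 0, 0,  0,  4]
A Jordan chain for λ = 4 of length 2:
v_1 = (-2, 2, -1, -2, 0)ᵀ
v_2 = (1, 0, 0, 0, 0)ᵀ

Let N = A − (4)·I. We want v_2 with N^2 v_2 = 0 but N^1 v_2 ≠ 0; then v_{j-1} := N · v_j for j = 2, …, 2.

Pick v_2 = (1, 0, 0, 0, 0)ᵀ.
Then v_1 = N · v_2 = (-2, 2, -1, -2, 0)ᵀ.

Sanity check: (A − (4)·I) v_1 = (0, 0, 0, 0, 0)ᵀ = 0. ✓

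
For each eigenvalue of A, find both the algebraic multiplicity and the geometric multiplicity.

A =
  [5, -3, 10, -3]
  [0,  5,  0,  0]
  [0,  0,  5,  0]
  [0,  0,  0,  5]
λ = 5: alg = 4, geom = 3

Step 1 — factor the characteristic polynomial to read off the algebraic multiplicities:
  χ_A(x) = (x - 5)^4

Step 2 — compute geometric multiplicities via the rank-nullity identity g(λ) = n − rank(A − λI):
  rank(A − (5)·I) = 1, so dim ker(A − (5)·I) = n − 1 = 3

Summary:
  λ = 5: algebraic multiplicity = 4, geometric multiplicity = 3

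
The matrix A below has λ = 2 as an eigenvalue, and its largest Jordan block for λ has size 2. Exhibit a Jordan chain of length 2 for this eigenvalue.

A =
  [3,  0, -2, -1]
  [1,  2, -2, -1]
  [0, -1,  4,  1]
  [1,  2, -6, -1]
A Jordan chain for λ = 2 of length 2:
v_1 = (1, 1, 0, 1)ᵀ
v_2 = (1, 0, 0, 0)ᵀ

Let N = A − (2)·I. We want v_2 with N^2 v_2 = 0 but N^1 v_2 ≠ 0; then v_{j-1} := N · v_j for j = 2, …, 2.

Pick v_2 = (1, 0, 0, 0)ᵀ.
Then v_1 = N · v_2 = (1, 1, 0, 1)ᵀ.

Sanity check: (A − (2)·I) v_1 = (0, 0, 0, 0)ᵀ = 0. ✓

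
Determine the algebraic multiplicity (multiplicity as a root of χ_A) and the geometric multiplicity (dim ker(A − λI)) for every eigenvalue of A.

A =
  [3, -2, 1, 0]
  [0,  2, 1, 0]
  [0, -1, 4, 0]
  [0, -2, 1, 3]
λ = 3: alg = 4, geom = 2

Step 1 — factor the characteristic polynomial to read off the algebraic multiplicities:
  χ_A(x) = (x - 3)^4

Step 2 — compute geometric multiplicities via the rank-nullity identity g(λ) = n − rank(A − λI):
  rank(A − (3)·I) = 2, so dim ker(A − (3)·I) = n − 2 = 2

Summary:
  λ = 3: algebraic multiplicity = 4, geometric multiplicity = 2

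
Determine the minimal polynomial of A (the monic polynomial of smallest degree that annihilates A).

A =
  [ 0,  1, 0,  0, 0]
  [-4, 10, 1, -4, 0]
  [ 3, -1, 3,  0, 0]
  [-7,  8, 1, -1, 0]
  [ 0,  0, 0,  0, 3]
x^3 - 9*x^2 + 27*x - 27

The characteristic polynomial is χ_A(x) = (x - 3)^5, so the eigenvalues are known. The minimal polynomial is
  m_A(x) = Π_λ (x − λ)^{k_λ}
where k_λ is the size of the *largest* Jordan block for λ (equivalently, the smallest k with (A − λI)^k v = 0 for every generalised eigenvector v of λ).

  λ = 3: largest Jordan block has size 3, contributing (x − 3)^3

So m_A(x) = (x - 3)^3 = x^3 - 9*x^2 + 27*x - 27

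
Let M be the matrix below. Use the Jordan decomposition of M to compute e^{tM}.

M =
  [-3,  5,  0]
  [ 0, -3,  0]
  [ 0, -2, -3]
e^{tM} =
  [exp(-3*t), 5*t*exp(-3*t), 0]
  [0, exp(-3*t), 0]
  [0, -2*t*exp(-3*t), exp(-3*t)]

Strategy: write M = P · J · P⁻¹ where J is a Jordan canonical form, so e^{tM} = P · e^{tJ} · P⁻¹, and e^{tJ} can be computed block-by-block.

M has Jordan form
J =
  [-3,  1,  0]
  [ 0, -3,  0]
  [ 0,  0, -3]
(up to reordering of blocks).

Per-block formulas:
  For a 1×1 block at λ = -3: exp(t · [-3]) = [e^(-3t)].
  For a 2×2 Jordan block J_2(-3): exp(t · J_2(-3)) = e^(-3t)·(I + t·N), where N is the 2×2 nilpotent shift.

After assembling e^{tJ} and conjugating by P, we get:

e^{tM} =
  [exp(-3*t), 5*t*exp(-3*t), 0]
  [0, exp(-3*t), 0]
  [0, -2*t*exp(-3*t), exp(-3*t)]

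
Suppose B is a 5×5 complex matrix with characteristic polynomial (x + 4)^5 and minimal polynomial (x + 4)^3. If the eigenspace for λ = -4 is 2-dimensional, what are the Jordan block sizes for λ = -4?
Block sizes for λ = -4: [3, 2]

Step 1 — from the characteristic polynomial, algebraic multiplicity of λ = -4 is 5. From dim ker(B − (-4)·I) = 2, there are exactly 2 Jordan blocks for λ = -4.
Step 2 — from the minimal polynomial, the factor (x + 4)^3 tells us the largest block for λ = -4 has size 3.
Step 3 — with total size 5, 2 blocks, and largest block 3, the block sizes (in nonincreasing order) are [3, 2].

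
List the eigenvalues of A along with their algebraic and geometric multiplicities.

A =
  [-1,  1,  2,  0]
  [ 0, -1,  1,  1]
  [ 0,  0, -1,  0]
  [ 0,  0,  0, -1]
λ = -1: alg = 4, geom = 2

Step 1 — factor the characteristic polynomial to read off the algebraic multiplicities:
  χ_A(x) = (x + 1)^4

Step 2 — compute geometric multiplicities via the rank-nullity identity g(λ) = n − rank(A − λI):
  rank(A − (-1)·I) = 2, so dim ker(A − (-1)·I) = n − 2 = 2

Summary:
  λ = -1: algebraic multiplicity = 4, geometric multiplicity = 2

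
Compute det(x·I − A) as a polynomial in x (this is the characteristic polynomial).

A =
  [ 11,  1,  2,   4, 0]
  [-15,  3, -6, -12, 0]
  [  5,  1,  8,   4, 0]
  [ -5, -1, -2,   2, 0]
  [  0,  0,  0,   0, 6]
x^5 - 30*x^4 + 360*x^3 - 2160*x^2 + 6480*x - 7776

Expanding det(x·I − A) (e.g. by cofactor expansion or by noting that A is similar to its Jordan form J, which has the same characteristic polynomial as A) gives
  χ_A(x) = x^5 - 30*x^4 + 360*x^3 - 2160*x^2 + 6480*x - 7776
which factors as (x - 6)^5. The eigenvalues (with algebraic multiplicities) are λ = 6 with multiplicity 5.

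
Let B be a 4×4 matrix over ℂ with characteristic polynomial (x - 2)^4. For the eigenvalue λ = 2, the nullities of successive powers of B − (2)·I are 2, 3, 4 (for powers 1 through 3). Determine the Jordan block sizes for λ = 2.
Block sizes for λ = 2: [3, 1]

From the dimensions of kernels of powers, the number of Jordan blocks of size at least j is d_j − d_{j−1} where d_j = dim ker(N^j) (with d_0 = 0). Computing the differences gives [2, 1, 1].
The number of blocks of size exactly k is (#blocks of size ≥ k) − (#blocks of size ≥ k + 1), so the partition is: 1 block(s) of size 1, 1 block(s) of size 3.
In nonincreasing order the block sizes are [3, 1].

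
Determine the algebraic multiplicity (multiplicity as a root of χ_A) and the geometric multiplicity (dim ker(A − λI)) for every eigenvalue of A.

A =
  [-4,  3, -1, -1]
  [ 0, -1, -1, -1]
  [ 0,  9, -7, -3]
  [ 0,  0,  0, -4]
λ = -4: alg = 4, geom = 3

Step 1 — factor the characteristic polynomial to read off the algebraic multiplicities:
  χ_A(x) = (x + 4)^4

Step 2 — compute geometric multiplicities via the rank-nullity identity g(λ) = n − rank(A − λI):
  rank(A − (-4)·I) = 1, so dim ker(A − (-4)·I) = n − 1 = 3

Summary:
  λ = -4: algebraic multiplicity = 4, geometric multiplicity = 3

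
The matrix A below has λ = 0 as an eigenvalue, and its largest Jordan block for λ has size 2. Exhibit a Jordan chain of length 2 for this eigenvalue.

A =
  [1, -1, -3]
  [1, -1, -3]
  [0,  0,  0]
A Jordan chain for λ = 0 of length 2:
v_1 = (1, 1, 0)ᵀ
v_2 = (1, 0, 0)ᵀ

Let N = A − (0)·I. We want v_2 with N^2 v_2 = 0 but N^1 v_2 ≠ 0; then v_{j-1} := N · v_j for j = 2, …, 2.

Pick v_2 = (1, 0, 0)ᵀ.
Then v_1 = N · v_2 = (1, 1, 0)ᵀ.

Sanity check: (A − (0)·I) v_1 = (0, 0, 0)ᵀ = 0. ✓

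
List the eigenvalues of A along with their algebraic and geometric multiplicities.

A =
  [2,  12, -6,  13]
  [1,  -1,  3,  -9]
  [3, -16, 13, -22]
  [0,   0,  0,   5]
λ = 4: alg = 1, geom = 1; λ = 5: alg = 3, geom = 1

Step 1 — factor the characteristic polynomial to read off the algebraic multiplicities:
  χ_A(x) = (x - 5)^3*(x - 4)

Step 2 — compute geometric multiplicities via the rank-nullity identity g(λ) = n − rank(A − λI):
  rank(A − (4)·I) = 3, so dim ker(A − (4)·I) = n − 3 = 1
  rank(A − (5)·I) = 3, so dim ker(A − (5)·I) = n − 3 = 1

Summary:
  λ = 4: algebraic multiplicity = 1, geometric multiplicity = 1
  λ = 5: algebraic multiplicity = 3, geometric multiplicity = 1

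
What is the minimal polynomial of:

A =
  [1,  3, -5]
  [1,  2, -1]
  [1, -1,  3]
x^3 - 6*x^2 + 12*x - 8

The characteristic polynomial is χ_A(x) = (x - 2)^3, so the eigenvalues are known. The minimal polynomial is
  m_A(x) = Π_λ (x − λ)^{k_λ}
where k_λ is the size of the *largest* Jordan block for λ (equivalently, the smallest k with (A − λI)^k v = 0 for every generalised eigenvector v of λ).

  λ = 2: largest Jordan block has size 3, contributing (x − 2)^3

So m_A(x) = (x - 2)^3 = x^3 - 6*x^2 + 12*x - 8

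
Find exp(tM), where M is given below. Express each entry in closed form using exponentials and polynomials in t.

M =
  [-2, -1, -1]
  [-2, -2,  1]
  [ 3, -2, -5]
e^{tM} =
  [t*exp(-3*t) + exp(-3*t), -t*exp(-3*t), -t*exp(-3*t)]
  [-t^2*exp(-3*t)/2 - 2*t*exp(-3*t), t^2*exp(-3*t)/2 + t*exp(-3*t) + exp(-3*t), t^2*exp(-3*t)/2 + t*exp(-3*t)]
  [t^2*exp(-3*t)/2 + 3*t*exp(-3*t), -t^2*exp(-3*t)/2 - 2*t*exp(-3*t), -t^2*exp(-3*t)/2 - 2*t*exp(-3*t) + exp(-3*t)]

Strategy: write M = P · J · P⁻¹ where J is a Jordan canonical form, so e^{tM} = P · e^{tJ} · P⁻¹, and e^{tJ} can be computed block-by-block.

M has Jordan form
J =
  [-3,  1,  0]
  [ 0, -3,  1]
  [ 0,  0, -3]
(up to reordering of blocks).

Per-block formulas:
  For a 3×3 Jordan block J_3(-3): exp(t · J_3(-3)) = e^(-3t)·(I + t·N + (t^2/2)·N^2), where N is the 3×3 nilpotent shift.

After assembling e^{tJ} and conjugating by P, we get:

e^{tM} =
  [t*exp(-3*t) + exp(-3*t), -t*exp(-3*t), -t*exp(-3*t)]
  [-t^2*exp(-3*t)/2 - 2*t*exp(-3*t), t^2*exp(-3*t)/2 + t*exp(-3*t) + exp(-3*t), t^2*exp(-3*t)/2 + t*exp(-3*t)]
  [t^2*exp(-3*t)/2 + 3*t*exp(-3*t), -t^2*exp(-3*t)/2 - 2*t*exp(-3*t), -t^2*exp(-3*t)/2 - 2*t*exp(-3*t) + exp(-3*t)]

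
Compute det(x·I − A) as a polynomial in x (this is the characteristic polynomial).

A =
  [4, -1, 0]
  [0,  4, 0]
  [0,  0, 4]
x^3 - 12*x^2 + 48*x - 64

Expanding det(x·I − A) (e.g. by cofactor expansion or by noting that A is similar to its Jordan form J, which has the same characteristic polynomial as A) gives
  χ_A(x) = x^3 - 12*x^2 + 48*x - 64
which factors as (x - 4)^3. The eigenvalues (with algebraic multiplicities) are λ = 4 with multiplicity 3.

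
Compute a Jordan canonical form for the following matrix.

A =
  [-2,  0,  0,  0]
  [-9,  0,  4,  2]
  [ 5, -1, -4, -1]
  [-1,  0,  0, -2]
J_2(-2) ⊕ J_2(-2)

The characteristic polynomial is
  det(x·I − A) = x^4 + 8*x^3 + 24*x^2 + 32*x + 16 = (x + 2)^4

Eigenvalues and multiplicities (the geometric multiplicity of λ is n − rank(A − λI), which equals the number of Jordan blocks for λ):
  λ = -2: algebraic multiplicity = 4, geometric multiplicity = 2

Determining the block sizes for each eigenvalue:
  λ = -2: with am = 4 and gm = 2, the partition is not yet determined (e.g. several partitions of 4 into 2 parts exist). Let N = A − (-2)·I. Computing rank(N^1) = 2, rank(N^2) = 0; the number of blocks of size ≥ j is rank(N^{j−1}) − rank(N^j), giving [2, 2]. So we have 2 block(s) of size 2 → block sizes [2, 2]

Assembling the blocks gives a Jordan form
J =
  [-2,  1,  0,  0]
  [ 0, -2,  0,  0]
  [ 0,  0, -2,  1]
  [ 0,  0,  0, -2]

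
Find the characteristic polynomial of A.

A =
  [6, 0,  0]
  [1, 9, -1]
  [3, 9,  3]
x^3 - 18*x^2 + 108*x - 216

Expanding det(x·I − A) (e.g. by cofactor expansion or by noting that A is similar to its Jordan form J, which has the same characteristic polynomial as A) gives
  χ_A(x) = x^3 - 18*x^2 + 108*x - 216
which factors as (x - 6)^3. The eigenvalues (with algebraic multiplicities) are λ = 6 with multiplicity 3.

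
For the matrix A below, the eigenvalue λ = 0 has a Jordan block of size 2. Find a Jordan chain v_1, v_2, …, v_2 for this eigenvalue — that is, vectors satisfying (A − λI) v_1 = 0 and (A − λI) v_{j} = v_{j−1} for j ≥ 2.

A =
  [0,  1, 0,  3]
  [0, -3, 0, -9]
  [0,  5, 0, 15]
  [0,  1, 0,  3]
A Jordan chain for λ = 0 of length 2:
v_1 = (1, -3, 5, 1)ᵀ
v_2 = (0, 1, 0, 0)ᵀ

Let N = A − (0)·I. We want v_2 with N^2 v_2 = 0 but N^1 v_2 ≠ 0; then v_{j-1} := N · v_j for j = 2, …, 2.

Pick v_2 = (0, 1, 0, 0)ᵀ.
Then v_1 = N · v_2 = (1, -3, 5, 1)ᵀ.

Sanity check: (A − (0)·I) v_1 = (0, 0, 0, 0)ᵀ = 0. ✓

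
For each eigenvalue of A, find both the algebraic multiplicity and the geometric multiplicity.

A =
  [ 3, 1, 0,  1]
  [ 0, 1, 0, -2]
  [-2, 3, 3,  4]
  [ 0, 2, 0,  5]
λ = 3: alg = 4, geom = 2

Step 1 — factor the characteristic polynomial to read off the algebraic multiplicities:
  χ_A(x) = (x - 3)^4

Step 2 — compute geometric multiplicities via the rank-nullity identity g(λ) = n − rank(A − λI):
  rank(A − (3)·I) = 2, so dim ker(A − (3)·I) = n − 2 = 2

Summary:
  λ = 3: algebraic multiplicity = 4, geometric multiplicity = 2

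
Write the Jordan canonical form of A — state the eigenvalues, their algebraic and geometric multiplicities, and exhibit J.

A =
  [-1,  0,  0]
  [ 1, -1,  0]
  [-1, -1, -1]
J_3(-1)

The characteristic polynomial is
  det(x·I − A) = x^3 + 3*x^2 + 3*x + 1 = (x + 1)^3

Eigenvalues and multiplicities (the geometric multiplicity of λ is n − rank(A − λI), which equals the number of Jordan blocks for λ):
  λ = -1: algebraic multiplicity = 3, geometric multiplicity = 1

Determining the block sizes for each eigenvalue:
  λ = -1: one block (gm = 1), so the single block has size am = 3 → block sizes [3]

Assembling the blocks gives a Jordan form
J =
  [-1,  1,  0]
  [ 0, -1,  1]
  [ 0,  0, -1]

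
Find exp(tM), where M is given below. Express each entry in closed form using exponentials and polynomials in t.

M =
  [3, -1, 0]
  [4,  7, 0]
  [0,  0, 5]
e^{tM} =
  [-2*t*exp(5*t) + exp(5*t), -t*exp(5*t), 0]
  [4*t*exp(5*t), 2*t*exp(5*t) + exp(5*t), 0]
  [0, 0, exp(5*t)]

Strategy: write M = P · J · P⁻¹ where J is a Jordan canonical form, so e^{tM} = P · e^{tJ} · P⁻¹, and e^{tJ} can be computed block-by-block.

M has Jordan form
J =
  [5, 1, 0]
  [0, 5, 0]
  [0, 0, 5]
(up to reordering of blocks).

Per-block formulas:
  For a 2×2 Jordan block J_2(5): exp(t · J_2(5)) = e^(5t)·(I + t·N), where N is the 2×2 nilpotent shift.
  For a 1×1 block at λ = 5: exp(t · [5]) = [e^(5t)].

After assembling e^{tJ} and conjugating by P, we get:

e^{tM} =
  [-2*t*exp(5*t) + exp(5*t), -t*exp(5*t), 0]
  [4*t*exp(5*t), 2*t*exp(5*t) + exp(5*t), 0]
  [0, 0, exp(5*t)]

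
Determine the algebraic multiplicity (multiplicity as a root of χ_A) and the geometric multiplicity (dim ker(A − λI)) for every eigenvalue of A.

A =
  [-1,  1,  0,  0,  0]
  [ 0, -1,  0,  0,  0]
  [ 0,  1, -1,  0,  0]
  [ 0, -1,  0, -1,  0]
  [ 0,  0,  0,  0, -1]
λ = -1: alg = 5, geom = 4

Step 1 — factor the characteristic polynomial to read off the algebraic multiplicities:
  χ_A(x) = (x + 1)^5

Step 2 — compute geometric multiplicities via the rank-nullity identity g(λ) = n − rank(A − λI):
  rank(A − (-1)·I) = 1, so dim ker(A − (-1)·I) = n − 1 = 4

Summary:
  λ = -1: algebraic multiplicity = 5, geometric multiplicity = 4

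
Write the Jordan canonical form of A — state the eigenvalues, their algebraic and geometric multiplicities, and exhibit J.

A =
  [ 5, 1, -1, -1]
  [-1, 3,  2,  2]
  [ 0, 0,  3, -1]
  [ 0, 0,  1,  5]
J_3(4) ⊕ J_1(4)

The characteristic polynomial is
  det(x·I − A) = x^4 - 16*x^3 + 96*x^2 - 256*x + 256 = (x - 4)^4

Eigenvalues and multiplicities (the geometric multiplicity of λ is n − rank(A − λI), which equals the number of Jordan blocks for λ):
  λ = 4: algebraic multiplicity = 4, geometric multiplicity = 2

Determining the block sizes for each eigenvalue:
  λ = 4: with am = 4 and gm = 2, the partition is not yet determined (e.g. several partitions of 4 into 2 parts exist). Let N = A − (4)·I. Computing rank(N^1) = 2, rank(N^2) = 1, rank(N^3) = 0; the number of blocks of size ≥ j is rank(N^{j−1}) − rank(N^j), giving [2, 1, 1]. So we have 1 block(s) of size 3, 1 block(s) of size 1 → block sizes [3, 1]

Assembling the blocks gives a Jordan form
J =
  [4, 1, 0, 0]
  [0, 4, 1, 0]
  [0, 0, 4, 0]
  [0, 0, 0, 4]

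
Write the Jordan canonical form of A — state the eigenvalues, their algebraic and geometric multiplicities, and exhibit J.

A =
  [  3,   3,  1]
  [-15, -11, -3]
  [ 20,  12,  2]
J_2(-2) ⊕ J_1(-2)

The characteristic polynomial is
  det(x·I − A) = x^3 + 6*x^2 + 12*x + 8 = (x + 2)^3

Eigenvalues and multiplicities (the geometric multiplicity of λ is n − rank(A − λI), which equals the number of Jordan blocks for λ):
  λ = -2: algebraic multiplicity = 3, geometric multiplicity = 2

Determining the block sizes for each eigenvalue:
  λ = -2: 2 blocks summing to 3 forces exactly one block of size 2 and the rest size 1 → block sizes [2, 1]

Assembling the blocks gives a Jordan form
J =
  [-2,  1,  0]
  [ 0, -2,  0]
  [ 0,  0, -2]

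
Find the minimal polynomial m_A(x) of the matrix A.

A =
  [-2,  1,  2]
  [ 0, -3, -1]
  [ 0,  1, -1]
x^3 + 6*x^2 + 12*x + 8

The characteristic polynomial is χ_A(x) = (x + 2)^3, so the eigenvalues are known. The minimal polynomial is
  m_A(x) = Π_λ (x − λ)^{k_λ}
where k_λ is the size of the *largest* Jordan block for λ (equivalently, the smallest k with (A − λI)^k v = 0 for every generalised eigenvector v of λ).

  λ = -2: largest Jordan block has size 3, contributing (x + 2)^3

So m_A(x) = (x + 2)^3 = x^3 + 6*x^2 + 12*x + 8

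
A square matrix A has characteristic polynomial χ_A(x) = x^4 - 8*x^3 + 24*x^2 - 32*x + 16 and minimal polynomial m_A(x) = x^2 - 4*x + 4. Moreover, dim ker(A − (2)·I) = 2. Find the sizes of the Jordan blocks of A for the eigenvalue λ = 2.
Block sizes for λ = 2: [2, 2]

Step 1 — from the characteristic polynomial, algebraic multiplicity of λ = 2 is 4. From dim ker(A − (2)·I) = 2, there are exactly 2 Jordan blocks for λ = 2.
Step 2 — from the minimal polynomial, the factor (x − 2)^2 tells us the largest block for λ = 2 has size 2.
Step 3 — with total size 4, 2 blocks, and largest block 2, the block sizes (in nonincreasing order) are [2, 2].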